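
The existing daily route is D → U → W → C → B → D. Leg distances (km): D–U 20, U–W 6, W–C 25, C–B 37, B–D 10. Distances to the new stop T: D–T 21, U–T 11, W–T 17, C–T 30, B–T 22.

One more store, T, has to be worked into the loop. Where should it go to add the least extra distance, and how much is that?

Minimum extra distance: 12 km, inserting T between D and U.

Insertion cost between consecutive stops i–j is d(i,T) + d(T,j) − d(i,j):
  between D and U: 21 + 11 − 20 = 12
  between U and W: 11 + 17 − 6 = 22
  between W and C: 17 + 30 − 25 = 22
  between C and B: 30 + 22 − 37 = 15
  between B and D: 22 + 21 − 10 = 33
Cheapest insertion is between D and U, adding 12.
New total = 98 + 12 = 110.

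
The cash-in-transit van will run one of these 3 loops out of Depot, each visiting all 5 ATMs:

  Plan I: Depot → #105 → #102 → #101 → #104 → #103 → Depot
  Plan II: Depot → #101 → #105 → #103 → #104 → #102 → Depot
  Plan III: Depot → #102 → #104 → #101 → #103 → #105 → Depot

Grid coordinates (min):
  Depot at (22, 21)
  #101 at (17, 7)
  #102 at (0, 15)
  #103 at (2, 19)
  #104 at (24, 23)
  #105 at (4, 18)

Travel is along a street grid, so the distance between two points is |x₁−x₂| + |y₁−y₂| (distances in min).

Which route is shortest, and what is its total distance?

124 min — Plan I is the shortest.

Plan I: 21 + 7 + 25 + 23 + 26 + 22 = 124
Plan II: 19 + 24 + 3 + 26 + 32 + 28 = 132
Plan III: 28 + 32 + 23 + 27 + 3 + 21 = 134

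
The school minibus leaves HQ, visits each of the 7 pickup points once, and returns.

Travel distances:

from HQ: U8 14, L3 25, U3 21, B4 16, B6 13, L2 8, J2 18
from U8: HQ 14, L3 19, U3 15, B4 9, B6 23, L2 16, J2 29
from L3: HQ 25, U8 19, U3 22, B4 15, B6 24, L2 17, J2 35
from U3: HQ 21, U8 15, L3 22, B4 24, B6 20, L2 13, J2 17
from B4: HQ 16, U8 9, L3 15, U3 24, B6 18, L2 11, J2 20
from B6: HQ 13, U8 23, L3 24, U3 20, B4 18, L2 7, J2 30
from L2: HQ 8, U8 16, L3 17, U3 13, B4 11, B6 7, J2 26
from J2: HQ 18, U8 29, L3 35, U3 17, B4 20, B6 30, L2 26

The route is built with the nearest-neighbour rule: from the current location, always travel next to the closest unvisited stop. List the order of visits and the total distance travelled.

Total distance 134 via the nearest-neighbour route HQ → L2 → B6 → B4 → U8 → U3 → J2 → L3 → HQ.

From HQ: distances to unvisited — L2=8, B6=13, U8=14, B4=16, J2=18, U3=21, L3=25. Nearest is L2 (8).
From L2: distances to unvisited — B6=7, B4=11, U3=13, U8=16, L3=17, J2=26. Nearest is B6 (7).
From B6: distances to unvisited — B4=18, U3=20, U8=23, L3=24, J2=30. Nearest is B4 (18).
From B4: distances to unvisited — U8=9, L3=15, J2=20, U3=24. Nearest is U8 (9).
From U8: distances to unvisited — U3=15, L3=19, J2=29. Nearest is U3 (15).
From U3: distances to unvisited — J2=17, L3=22. Nearest is J2 (17).
From J2: distances to unvisited — L3=35. Nearest is L3 (35).
Return L3→HQ: 25.
Total = 8 + 7 + 18 + 9 + 15 + 17 + 35 + 25 = 134.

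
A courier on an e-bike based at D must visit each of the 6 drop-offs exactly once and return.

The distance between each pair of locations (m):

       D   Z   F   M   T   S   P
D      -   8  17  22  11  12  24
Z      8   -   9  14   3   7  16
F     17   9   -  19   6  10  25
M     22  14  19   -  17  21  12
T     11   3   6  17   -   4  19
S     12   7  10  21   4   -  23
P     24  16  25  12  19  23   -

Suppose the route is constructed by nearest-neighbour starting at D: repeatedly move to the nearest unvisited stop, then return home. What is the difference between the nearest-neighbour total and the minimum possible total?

From D: Z=8, T=11, S=12, F=17, M=22, P=24 → choose Z (8).
From Z: T=3, S=7, F=9, M=14, P=16 → choose T (3).
From T: S=4, F=6, M=17, P=19 → choose S (4).
From S: F=10, M=21, P=23 → choose F (10).
From F: M=19, P=25 → choose M (19).
From M: P=12 → choose P (12).
NN route D → Z → T → S → F → M → P → D costs 80.
Optimal: D → Z → P → M → F → T → S → D costs 77 (by enumerating all 360 distinct tours).
Excess = 80 − 77 = 3.

3 m longer than the optimal tour.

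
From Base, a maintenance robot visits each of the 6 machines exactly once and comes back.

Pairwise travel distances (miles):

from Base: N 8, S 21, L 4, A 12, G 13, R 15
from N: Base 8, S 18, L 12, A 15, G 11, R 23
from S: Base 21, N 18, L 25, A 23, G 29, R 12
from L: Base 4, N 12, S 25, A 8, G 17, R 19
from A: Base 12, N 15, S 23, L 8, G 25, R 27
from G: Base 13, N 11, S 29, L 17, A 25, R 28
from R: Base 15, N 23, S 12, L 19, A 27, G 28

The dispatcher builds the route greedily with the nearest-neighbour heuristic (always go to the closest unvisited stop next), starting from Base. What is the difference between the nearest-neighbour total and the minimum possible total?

Base: L=4, N=8, A=12, G=13, R=15, S=21 ⇒ L
L: A=8, N=12, G=17, R=19, S=25 ⇒ A
A: N=15, S=23, G=25, R=27 ⇒ N
N: G=11, S=18, R=23 ⇒ G
G: R=28, S=29 ⇒ R
R: S=12 ⇒ S
NN route Base → L → A → N → G → R → S → Base costs 99.
Optimal: Base → L → A → G → N → S → R → Base costs 93 (by enumerating all 360 distinct tours).
Excess = 99 − 93 = 6.

Excess over optimum: 6 miles.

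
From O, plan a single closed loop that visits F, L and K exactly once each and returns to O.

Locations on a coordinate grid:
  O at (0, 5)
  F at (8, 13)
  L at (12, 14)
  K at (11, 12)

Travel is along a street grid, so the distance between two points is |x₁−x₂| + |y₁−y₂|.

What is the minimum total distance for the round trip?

With 3 stops there are 3!/2 = 3 distinct round trips (a route and its reverse cost the same).
O-F-L-K-O: 16+5+3+18 = 42
O-F-K-L-O: 16+4+3+21 = 44
O-L-F-K-O: 21+5+4+18 = 48
The minimum is 42.
One optimal route: O → F → L → K → O (or its reverse).

42 — the shortest possible round trip.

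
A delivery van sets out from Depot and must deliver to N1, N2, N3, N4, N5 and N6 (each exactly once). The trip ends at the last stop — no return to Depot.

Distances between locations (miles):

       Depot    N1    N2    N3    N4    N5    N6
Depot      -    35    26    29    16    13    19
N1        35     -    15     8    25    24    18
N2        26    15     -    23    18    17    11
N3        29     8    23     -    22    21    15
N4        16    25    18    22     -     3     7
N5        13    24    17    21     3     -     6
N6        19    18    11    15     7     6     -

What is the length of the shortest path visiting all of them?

Minimum one-way distance = 57 miles.

There are 6! = 720 possible orderings.
Depot - N1 - N2 - N3 - N4 - N5 - N6: 35+15+23+22+3+6 = 104
Depot - N1 - N2 - N3 - N4 - N6 - N5: 35+15+23+22+7+6 = 108
Depot - N1 - N2 - N3 - N5 - N4 - N6: 35+15+23+21+3+7 = 104
Depot - N1 - N2 - N3 - N5 - N6 - N4: 35+15+23+21+6+7 = 107
Depot - N1 - N2 - N3 - N6 - N4 - N5: 35+15+23+15+7+3 = 98
Depot - N1 - N2 - N3 - N6 - N5 - N4: 35+15+23+15+6+3 = 97
Depot - N1 - N2 - N4 - N3 - N5 - N6: 35+15+18+22+21+6 = 117
Depot - N1 - N2 - N4 - N3 - N6 - N5: 35+15+18+22+15+6 = 111
… (712 more)
Depot - N5 - N4 - N6 - N2 - N1 - N3: 13+3+7+11+15+8 = 57  ← best
The minimum is 57.
One shortest path: Depot → N5 → N4 → N6 → N2 → N1 → N3.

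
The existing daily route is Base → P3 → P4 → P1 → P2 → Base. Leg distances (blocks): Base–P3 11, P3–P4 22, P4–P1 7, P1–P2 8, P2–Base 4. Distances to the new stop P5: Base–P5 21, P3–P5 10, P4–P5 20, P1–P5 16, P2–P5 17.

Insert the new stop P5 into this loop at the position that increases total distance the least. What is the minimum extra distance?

+8 blocks — insert P5 between P3 and P4.

Insertion cost between consecutive stops i–j is d(i,P5) + d(P5,j) − d(i,j):
  between Base and P3: 21 + 10 − 11 = 20
  between P3 and P4: 10 + 20 − 22 = 8
  between P4 and P1: 20 + 16 − 7 = 29
  between P1 and P2: 16 + 17 − 8 = 25
  between P2 and Base: 17 + 21 − 4 = 34
Cheapest insertion is between P3 and P4, adding 8.
New total = 52 + 8 = 60.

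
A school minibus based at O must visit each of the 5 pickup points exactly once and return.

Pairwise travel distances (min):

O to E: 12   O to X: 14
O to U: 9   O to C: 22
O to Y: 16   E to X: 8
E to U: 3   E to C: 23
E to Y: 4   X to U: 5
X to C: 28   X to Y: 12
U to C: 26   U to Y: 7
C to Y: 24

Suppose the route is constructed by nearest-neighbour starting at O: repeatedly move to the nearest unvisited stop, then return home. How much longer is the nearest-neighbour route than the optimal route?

6 min longer than the optimal tour.

O: U=9, E=12, X=14, Y=16, C=22 ⇒ U
U: E=3, X=5, Y=7, C=26 ⇒ E
E: Y=4, X=8, C=23 ⇒ Y
Y: X=12, C=24 ⇒ X
X: C=28 ⇒ C
NN route O → U → E → Y → X → C → O costs 78.
Optimal: O → X → U → E → Y → C → O costs 72 (by enumerating all 60 distinct tours).
Excess = 78 − 72 = 6.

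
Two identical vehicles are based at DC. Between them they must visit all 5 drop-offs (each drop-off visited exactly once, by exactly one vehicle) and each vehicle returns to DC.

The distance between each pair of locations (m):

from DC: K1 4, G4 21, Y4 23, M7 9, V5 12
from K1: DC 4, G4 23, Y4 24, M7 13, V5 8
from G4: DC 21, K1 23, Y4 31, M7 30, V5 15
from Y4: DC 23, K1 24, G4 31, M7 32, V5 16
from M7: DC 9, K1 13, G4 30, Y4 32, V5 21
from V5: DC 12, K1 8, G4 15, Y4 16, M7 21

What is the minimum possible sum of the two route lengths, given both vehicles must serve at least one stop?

Try each way of splitting the stops between the two vehicles (each non-empty) and, for each split, find the best tour for each vehicle:
  {K1} + {G4, Y4, M7, V5}: 8 + 93 = 101
  {G4} + {K1, Y4, M7, V5}: 42 + 69 = 111
  {K1, G4} + {Y4, M7, V5}: 48 + 69 = 117
  {Y4} + {K1, G4, M7, V5}: 46 + 66 = 112
  {K1, Y4} + {G4, M7, V5}: 51 + 66 = 117
  {G4, Y4} + {K1, M7, V5}: 75 + 42 = 117
  … (15 splits in total)
  {M7} + {K1, G4, Y4, V5}: 18 + 80 = 98  ← best
Best: vehicle 1 DC → M7 → DC = 18; vehicle 2 DC → K1 → Y4 → V5 → G4 → DC = 80; combined 98.

Minimum combined distance: 98 m.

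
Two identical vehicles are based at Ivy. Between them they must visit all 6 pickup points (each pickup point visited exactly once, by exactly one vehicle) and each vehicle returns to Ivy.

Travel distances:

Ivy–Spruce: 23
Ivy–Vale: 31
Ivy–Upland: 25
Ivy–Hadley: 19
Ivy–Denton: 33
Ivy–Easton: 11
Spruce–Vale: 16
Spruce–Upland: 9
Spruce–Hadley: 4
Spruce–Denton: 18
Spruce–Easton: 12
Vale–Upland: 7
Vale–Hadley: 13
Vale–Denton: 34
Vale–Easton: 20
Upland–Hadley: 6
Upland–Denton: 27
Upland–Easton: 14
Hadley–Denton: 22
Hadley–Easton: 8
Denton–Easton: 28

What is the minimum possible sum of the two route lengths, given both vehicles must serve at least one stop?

Minimum combined distance: 121.

There are 2^5 − 1 = 31 ways to divide the 6 stops into two non-empty groups. For each, the best each vehicle can do is its own shortest tour through its group:
  {Spruce} + {Vale, Upland, Hadley, Denton, Easton}: 46 + 99 = 145
  {Vale} + {Spruce, Upland, Hadley, Denton, Easton}: 62 + 85 = 147
  {Spruce, Vale} + {Upland, Hadley, Denton, Easton}: 70 + 85 = 155
  {Upland} + {Spruce, Vale, Hadley, Denton, Easton}: 50 + 99 = 149
  {Spruce, Upland} + {Vale, Hadley, Denton, Easton}: 57 + 99 = 156
  {Vale, Upland} + {Spruce, Hadley, Denton, Easton}: 63 + 74 = 137
  … (31 splits in total)
  {Spruce, Vale, Upland, Hadley, Denton} + {Easton}: 99 + 22 = 121  ← best
Best: vehicle 1 Ivy → Vale → Upland → Hadley → Spruce → Denton → Ivy = 99; vehicle 2 Ivy → Easton → Ivy = 22; combined 121.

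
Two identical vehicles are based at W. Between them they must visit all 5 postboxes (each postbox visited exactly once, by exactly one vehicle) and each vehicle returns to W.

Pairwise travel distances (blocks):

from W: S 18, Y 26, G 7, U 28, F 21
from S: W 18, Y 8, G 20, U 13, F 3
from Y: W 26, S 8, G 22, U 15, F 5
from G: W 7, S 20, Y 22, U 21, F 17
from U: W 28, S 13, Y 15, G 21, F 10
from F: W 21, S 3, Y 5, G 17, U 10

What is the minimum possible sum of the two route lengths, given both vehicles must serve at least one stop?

Minimum combined distance: 83 blocks.

Check every non-empty split of the stops between the two vehicles; for each half take its own optimal tour:
  {S} + {Y, G, U, F}: 36 + 69 = 105
  {Y} + {S, G, U, F}: 52 + 59 = 111
  {S, Y} + {G, U, F}: 52 + 59 = 111
  {G} + {S, Y, U, F}: 14 + 69 = 83
  {S, G} + {Y, U, F}: 45 + 69 = 114
  {Y, G} + {S, U, F}: 55 + 59 = 114
  … (15 splits in total)
Best: vehicle 1 W → G → W = 14; vehicle 2 W → S → Y → F → U → W = 69; combined 83.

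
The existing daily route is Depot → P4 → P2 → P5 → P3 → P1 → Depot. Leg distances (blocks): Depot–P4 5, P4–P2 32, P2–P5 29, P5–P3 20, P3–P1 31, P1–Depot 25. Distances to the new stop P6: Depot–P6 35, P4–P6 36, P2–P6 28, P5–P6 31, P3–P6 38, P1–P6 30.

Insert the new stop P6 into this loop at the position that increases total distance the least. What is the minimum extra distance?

+30 blocks — insert P6 between P2 and P5.

Insertion cost between consecutive stops i–j is d(i,P6) + d(P6,j) − d(i,j):
  between Depot and P4: 35 + 36 − 5 = 66
  between P4 and P2: 36 + 28 − 32 = 32
  between P2 and P5: 28 + 31 − 29 = 30
  between P5 and P3: 31 + 38 − 20 = 49
  between P3 and P1: 38 + 30 − 31 = 37
  between P1 and Depot: 30 + 35 − 25 = 40
Cheapest insertion is between P2 and P5, adding 30.
New total = 142 + 30 = 172.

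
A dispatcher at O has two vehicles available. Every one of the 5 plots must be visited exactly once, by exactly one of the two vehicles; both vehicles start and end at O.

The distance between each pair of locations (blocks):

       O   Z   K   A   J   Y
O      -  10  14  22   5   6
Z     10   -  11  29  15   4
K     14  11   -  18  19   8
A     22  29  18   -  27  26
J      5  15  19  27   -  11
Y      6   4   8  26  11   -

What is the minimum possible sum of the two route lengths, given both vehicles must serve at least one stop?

There are 2^4 − 1 = 15 ways to divide the 5 stops into two non-empty groups. For each, the best each vehicle can do is its own shortest tour through its group:
  {Z} + {K, A, J, Y}: 20 + 64 = 84
  {K} + {Z, A, J, Y}: 28 + 71 = 99
  {Z, K} + {A, J, Y}: 35 + 64 = 99
  {A} + {Z, K, J, Y}: 44 + 45 = 89
  {Z, A} + {K, J, Y}: 61 + 38 = 99
  {K, A} + {Z, J, Y}: 54 + 30 = 84
  … (15 splits in total)
  {J} + {Z, K, A, Y}: 10 + 61 = 71  ← best
Best: vehicle 1 O → J → O = 10; vehicle 2 O → A → K → Z → Y → O = 61; combined 71.

Minimum combined distance: 71 blocks.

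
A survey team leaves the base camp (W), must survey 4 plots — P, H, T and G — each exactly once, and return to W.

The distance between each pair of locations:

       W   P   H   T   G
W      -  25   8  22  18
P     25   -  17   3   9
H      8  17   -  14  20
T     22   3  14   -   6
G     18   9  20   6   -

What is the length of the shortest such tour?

52 — the shortest possible round trip.

With 4 stops there are 4!/2 = 12 distinct round trips (a route and its reverse cost the same).
W-P-H-T-G-W: 25+17+14+6+18 = 80
W-P-H-G-T-W: 25+17+20+6+22 = 90
W-P-T-H-G-W: 25+3+14+20+18 = 80
W-P-T-G-H-W: 25+3+6+20+8 = 62
W-P-G-H-T-W: 25+9+20+14+22 = 90
W-P-G-T-H-W: 25+9+6+14+8 = 62
W-H-P-T-G-W: 8+17+3+6+18 = 52
W-H-P-G-T-W: 8+17+9+6+22 = 62
W-H-T-P-G-W: 8+14+3+9+18 = 52
W-H-G-P-T-W: 8+20+9+3+22 = 62
W-T-P-H-G-W: 22+3+17+20+18 = 80
W-T-H-P-G-W: 22+14+17+9+18 = 80
The minimum is 52.
One optimal route: W → H → P → T → G → W (or its reverse).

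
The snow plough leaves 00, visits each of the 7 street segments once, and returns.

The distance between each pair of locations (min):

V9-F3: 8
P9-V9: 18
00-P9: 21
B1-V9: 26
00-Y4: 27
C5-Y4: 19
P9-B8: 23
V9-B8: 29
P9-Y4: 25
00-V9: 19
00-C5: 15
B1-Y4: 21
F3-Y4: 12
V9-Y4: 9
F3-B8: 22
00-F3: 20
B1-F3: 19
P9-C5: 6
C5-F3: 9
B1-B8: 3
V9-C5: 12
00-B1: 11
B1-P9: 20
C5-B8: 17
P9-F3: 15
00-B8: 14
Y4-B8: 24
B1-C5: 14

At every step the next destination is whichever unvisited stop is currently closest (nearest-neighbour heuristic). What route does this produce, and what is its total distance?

00 → [B1:11 / B8:14 / C5:15 / V9:19 / F3:20 / P9:21 / Y4:27] → B1 (11)
B1 → [B8:3 / C5:14 / F3:19 / P9:20 / Y4:21 / V9:26] → B8 (3)
B8 → [C5:17 / F3:22 / P9:23 / Y4:24 / V9:29] → C5 (17)
C5 → [P9:6 / F3:9 / V9:12 / Y4:19] → P9 (6)
P9 → [F3:15 / V9:18 / Y4:25] → F3 (15)
F3 → [V9:8 / Y4:12] → V9 (8)
V9 → [Y4:9] → Y4 (9)
Return Y4→00: 27.
Total = 11 + 3 + 17 + 6 + 15 + 8 + 9 + 27 = 96.

96 min along 00 → B1 → B8 → C5 → P9 → F3 → V9 → Y4 → 00.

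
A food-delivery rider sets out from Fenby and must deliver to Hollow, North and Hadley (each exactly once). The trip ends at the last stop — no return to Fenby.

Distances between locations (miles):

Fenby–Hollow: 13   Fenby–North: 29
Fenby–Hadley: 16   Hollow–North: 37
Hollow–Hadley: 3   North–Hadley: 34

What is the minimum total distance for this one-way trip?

There are 3! = 6 possible orderings.
Fenby → Hollow → North → Hadley: 13+37+34 = 84
Fenby → Hollow → Hadley → North: 13+3+34 = 50
Fenby → North → Hollow → Hadley: 29+37+3 = 69
Fenby → North → Hadley → Hollow: 29+34+3 = 66
Fenby → Hadley → Hollow → North: 16+3+37 = 56
Fenby → Hadley → North → Hollow: 16+34+37 = 87
The minimum is 50.
One shortest path: Fenby → Hollow → Hadley → North.

Minimum one-way distance = 50 miles.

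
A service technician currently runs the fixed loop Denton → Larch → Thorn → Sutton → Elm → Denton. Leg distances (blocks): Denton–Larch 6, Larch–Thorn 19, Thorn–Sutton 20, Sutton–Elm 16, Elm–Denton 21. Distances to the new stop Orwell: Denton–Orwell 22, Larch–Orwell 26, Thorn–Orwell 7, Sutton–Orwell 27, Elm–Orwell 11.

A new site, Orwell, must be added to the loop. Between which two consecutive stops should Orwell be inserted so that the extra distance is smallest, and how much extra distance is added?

Insertion cost between consecutive stops i–j is d(i,Orwell) + d(Orwell,j) − d(i,j):
  between Denton and Larch: 22 + 26 − 6 = 42
  between Larch and Thorn: 26 + 7 − 19 = 14
  between Thorn and Sutton: 7 + 27 − 20 = 14
  between Sutton and Elm: 27 + 11 − 16 = 22
  between Elm and Denton: 11 + 22 − 21 = 12
Cheapest insertion is between Elm and Denton, adding 12.
New total = 82 + 12 = 94.

+12 blocks — insert Orwell between Elm and Denton.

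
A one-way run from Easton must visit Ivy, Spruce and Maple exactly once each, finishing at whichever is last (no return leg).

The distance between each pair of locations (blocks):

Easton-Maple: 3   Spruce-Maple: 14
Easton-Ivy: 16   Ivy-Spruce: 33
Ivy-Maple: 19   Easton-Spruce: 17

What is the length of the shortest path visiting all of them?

Minimum one-way distance = 49 blocks.

There are 3! = 6 possible orderings.
Easton - Ivy - Spruce - Maple: 16+33+14 = 63
Easton - Ivy - Maple - Spruce: 16+19+14 = 49
Easton - Spruce - Ivy - Maple: 17+33+19 = 69
Easton - Spruce - Maple - Ivy: 17+14+19 = 50
Easton - Maple - Ivy - Spruce: 3+19+33 = 55
Easton - Maple - Spruce - Ivy: 3+14+33 = 50
The minimum is 49.
One shortest path: Easton → Ivy → Maple → Spruce.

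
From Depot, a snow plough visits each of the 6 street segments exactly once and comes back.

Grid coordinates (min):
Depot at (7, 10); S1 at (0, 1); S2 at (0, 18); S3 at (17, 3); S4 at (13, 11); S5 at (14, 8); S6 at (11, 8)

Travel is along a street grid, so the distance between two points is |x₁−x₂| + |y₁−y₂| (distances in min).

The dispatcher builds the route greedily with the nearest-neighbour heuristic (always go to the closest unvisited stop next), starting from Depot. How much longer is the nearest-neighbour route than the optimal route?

Depot: S6=6, S4=7, S5=9, S2=15, S1=16, S3=17 ⇒ S6
S6: S5=3, S4=5, S3=11, S1=18, S2=21 ⇒ S5
S5: S4=4, S3=8, S1=21, S2=24 ⇒ S4
S4: S3=12, S2=20, S1=23 ⇒ S3
S3: S1=19, S2=32 ⇒ S1
S1: S2=17 ⇒ S2
NN route Depot → S6 → S5 → S4 → S3 → S1 → S2 → Depot costs 76.
Optimal: Depot → S2 → S1 → S3 → S5 → S4 → S6 → Depot costs 74 (by enumerating all 360 distinct tours).
Excess = 76 − 74 = 2.

The nearest-neighbour route is 2 min longer than optimal.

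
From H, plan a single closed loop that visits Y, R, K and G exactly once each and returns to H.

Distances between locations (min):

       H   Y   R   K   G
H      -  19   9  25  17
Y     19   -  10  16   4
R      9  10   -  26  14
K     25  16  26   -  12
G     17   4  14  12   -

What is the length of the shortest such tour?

Shortest round trip = 60 min.

There are 12 distinct closed tours to check (reversals are equivalent).
H→Y→R→K→G→H: 19+10+26+12+17 = 84
H→Y→R→G→K→H: 19+10+14+12+25 = 80
H→Y→K→R→G→H: 19+16+26+14+17 = 92
H→Y→K→G→R→H: 19+16+12+14+9 = 70
H→Y→G→R→K→H: 19+4+14+26+25 = 88
H→Y→G→K→R→H: 19+4+12+26+9 = 70
H→R→Y→K→G→H: 9+10+16+12+17 = 64
H→R→Y→G→K→H: 9+10+4+12+25 = 60
H→R→K→Y→G→H: 9+26+16+4+17 = 72
H→R→G→Y→K→H: 9+14+4+16+25 = 68
H→K→Y→R→G→H: 25+16+10+14+17 = 82
H→K→R→Y→G→H: 25+26+10+4+17 = 82
The minimum is 60.
One optimal route: H → R → Y → G → K → H (or its reverse).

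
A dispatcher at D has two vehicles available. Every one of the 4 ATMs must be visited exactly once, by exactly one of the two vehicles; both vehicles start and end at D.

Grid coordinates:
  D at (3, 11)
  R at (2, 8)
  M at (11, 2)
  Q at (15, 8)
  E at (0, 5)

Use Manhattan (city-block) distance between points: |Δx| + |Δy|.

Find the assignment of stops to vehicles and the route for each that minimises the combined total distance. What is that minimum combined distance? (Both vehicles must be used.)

56 — the smallest possible combined total.

Try each way of splitting the stops between the two vehicles (each non-empty) and, for each split, find the best tour for each vehicle:
  {R} + {M, Q, E}: 8 + 48 = 56
  {M} + {R, Q, E}: 34 + 42 = 76
  {R, M} + {Q, E}: 36 + 42 = 78
  {Q} + {R, M, E}: 30 + 40 = 70
  {R, Q} + {M, E}: 32 + 40 = 72
  {M, Q} + {R, E}: 42 + 18 = 60
  … (7 splits in total)
Best: vehicle 1 D → R → D = 8; vehicle 2 D → Q → M → E → D = 48; combined 56.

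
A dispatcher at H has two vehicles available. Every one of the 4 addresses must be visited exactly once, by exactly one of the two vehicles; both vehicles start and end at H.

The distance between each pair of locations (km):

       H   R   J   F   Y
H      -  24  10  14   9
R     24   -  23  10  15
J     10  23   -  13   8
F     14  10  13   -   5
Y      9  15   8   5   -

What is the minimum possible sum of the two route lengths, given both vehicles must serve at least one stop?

There are 2^3 − 1 = 7 ways to divide the 4 stops into two non-empty groups. For each, the best each vehicle can do is its own shortest tour through its group:
  {R} + {J, F, Y}: 48 + 37 = 85
  {J} + {R, F, Y}: 20 + 48 = 68
  {R, J} + {F, Y}: 57 + 28 = 85
  {F} + {R, J, Y}: 28 + 57 = 85
  {R, F} + {J, Y}: 48 + 27 = 75
  {J, F} + {R, Y}: 37 + 48 = 85
  … (7 splits in total)
Best: vehicle 1 H → J → H = 20; vehicle 2 H → R → F → Y → H = 48; combined 68.

Minimum combined distance: 68 km.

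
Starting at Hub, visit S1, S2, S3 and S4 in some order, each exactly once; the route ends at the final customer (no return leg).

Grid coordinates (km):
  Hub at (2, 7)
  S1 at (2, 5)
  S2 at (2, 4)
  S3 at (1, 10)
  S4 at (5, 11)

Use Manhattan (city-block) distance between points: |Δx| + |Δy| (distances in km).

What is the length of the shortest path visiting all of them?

Minimum one-way distance = 15 km.

There are 4! = 24 possible orderings.
Hub → S1 → S2 → S3 → S4: 2+1+7+5 = 15
Hub → S1 → S2 → S4 → S3: 2+1+10+5 = 18
Hub → S1 → S3 → S2 → S4: 2+6+7+10 = 25
Hub → S1 → S3 → S4 → S2: 2+6+5+10 = 23
Hub → S1 → S4 → S2 → S3: 2+9+10+7 = 28
Hub → S1 → S4 → S3 → S2: 2+9+5+7 = 23
Hub → S2 → S1 → S3 → S4: 3+1+6+5 = 15
Hub → S2 → S1 → S4 → S3: 3+1+9+5 = 18
Hub → S2 → S3 → S1 → S4: 3+7+6+9 = 25
Hub → S2 → S3 → S4 → S1: 3+7+5+9 = 24
Hub → S2 → S4 → S1 → S3: 3+10+9+6 = 28
Hub → S2 → S4 → S3 → S1: 3+10+5+6 = 24
Hub → S3 → S1 → S2 → S4: 4+6+1+10 = 21
Hub → S3 → S1 → S4 → S2: 4+6+9+10 = 29
… (10 more)
The minimum is 15.
One shortest path: Hub → S1 → S2 → S3 → S4.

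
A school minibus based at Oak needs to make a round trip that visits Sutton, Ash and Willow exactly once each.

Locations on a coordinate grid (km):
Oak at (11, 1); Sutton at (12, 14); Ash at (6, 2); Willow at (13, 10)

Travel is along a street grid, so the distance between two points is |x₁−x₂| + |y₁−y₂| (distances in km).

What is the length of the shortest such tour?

With 3 stops there are 3!/2 = 3 distinct round trips (a route and its reverse cost the same).
Oak - Sutton - Ash - Willow - Oak: 14+18+15+11 = 58
Oak - Sutton - Willow - Ash - Oak: 14+5+15+6 = 40
Oak - Ash - Sutton - Willow - Oak: 6+18+5+11 = 40
The minimum is 40.
One optimal route: Oak → Sutton → Willow → Ash → Oak (or its reverse).

Shortest round trip = 40 km.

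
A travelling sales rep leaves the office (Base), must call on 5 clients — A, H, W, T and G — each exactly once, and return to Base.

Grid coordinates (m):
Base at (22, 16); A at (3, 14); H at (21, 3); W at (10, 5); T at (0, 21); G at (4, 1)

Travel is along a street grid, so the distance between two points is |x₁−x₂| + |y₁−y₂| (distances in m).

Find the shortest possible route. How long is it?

Minimum total distance: 88 m.

With 5 stops there are 5!/2 = 60 distinct round trips (a route and its reverse cost the same).
Base-A-H-W-T-G-Base: 21+29+13+26+24+33 = 146
Base-A-H-W-G-T-Base: 21+29+13+10+24+27 = 124
Base-A-H-T-W-G-Base: 21+29+39+26+10+33 = 158
Base-A-H-T-G-W-Base: 21+29+39+24+10+23 = 146
Base-A-H-G-W-T-Base: 21+29+19+10+26+27 = 132
Base-A-H-G-T-W-Base: 21+29+19+24+26+23 = 142
Base-A-W-H-T-G-Base: 21+16+13+39+24+33 = 146
Base-A-W-H-G-T-Base: 21+16+13+19+24+27 = 120
Base-A-W-T-H-G-Base: 21+16+26+39+19+33 = 154
Base-A-W-T-G-H-Base: 21+16+26+24+19+14 = 120
Base-A-W-G-H-T-Base: 21+16+10+19+39+27 = 132
Base-A-W-G-T-H-Base: 21+16+10+24+39+14 = 124
Base-A-T-H-W-G-Base: 21+10+39+13+10+33 = 126
Base-A-T-H-G-W-Base: 21+10+39+19+10+23 = 122
… (46 more)
Base-H-W-G-A-T-Base: 14+13+10+14+10+27 = 88  ← best
The minimum is 88.
One optimal route: Base → H → W → G → A → T → Base (or its reverse).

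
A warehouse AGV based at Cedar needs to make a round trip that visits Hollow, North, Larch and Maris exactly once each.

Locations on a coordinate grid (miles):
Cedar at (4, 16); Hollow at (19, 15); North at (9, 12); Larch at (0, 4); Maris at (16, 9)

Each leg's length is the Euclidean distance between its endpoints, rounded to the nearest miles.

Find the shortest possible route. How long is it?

Cedar→Hollow→North→Larch→Maris→Cedar: 15+10+12+17+14 = 68
Cedar→Hollow→North→Maris→Larch→Cedar: 15+10+8+17+13 = 63
Cedar→Hollow→Larch→North→Maris→Cedar: 15+22+12+8+14 = 71
Cedar→Hollow→Larch→Maris→North→Cedar: 15+22+17+8+6 = 68
Cedar→Hollow→Maris→North→Larch→Cedar: 15+7+8+12+13 = 55
Cedar→Hollow→Maris→Larch→North→Cedar: 15+7+17+12+6 = 57
Cedar→North→Hollow→Larch→Maris→Cedar: 6+10+22+17+14 = 69
Cedar→North→Hollow→Maris→Larch→Cedar: 6+10+7+17+13 = 53
Cedar→North→Larch→Hollow→Maris→Cedar: 6+12+22+7+14 = 61
Cedar→North→Maris→Hollow→Larch→Cedar: 6+8+7+22+13 = 56
Cedar→Larch→Hollow→North→Maris→Cedar: 13+22+10+8+14 = 67
Cedar→Larch→North→Hollow→Maris→Cedar: 13+12+10+7+14 = 56
The minimum is 53.
One optimal route: Cedar → North → Hollow → Maris → Larch → Cedar (or its reverse).

Shortest round trip = 53 miles.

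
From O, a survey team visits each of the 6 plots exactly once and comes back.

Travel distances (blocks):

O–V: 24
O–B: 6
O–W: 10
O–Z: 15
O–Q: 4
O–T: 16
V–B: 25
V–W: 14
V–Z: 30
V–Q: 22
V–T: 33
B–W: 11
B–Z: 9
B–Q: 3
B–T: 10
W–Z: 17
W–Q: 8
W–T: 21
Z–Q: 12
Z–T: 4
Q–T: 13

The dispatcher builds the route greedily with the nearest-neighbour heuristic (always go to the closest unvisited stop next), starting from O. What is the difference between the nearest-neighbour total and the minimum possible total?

From O: Q=4, B=6, W=10, Z=15, T=16, V=24 → choose Q (4).
From Q: B=3, W=8, Z=12, T=13, V=22 → choose B (3).
From B: Z=9, T=10, W=11, V=25 → choose Z (9).
From Z: T=4, W=17, V=30 → choose T (4).
From T: W=21, V=33 → choose W (21).
From W: V=14 → choose V (14).
NN route O → Q → B → Z → T → W → V → O costs 79.
Optimal: O → W → V → Z → T → B → Q → O costs 75 (by enumerating all 360 distinct tours).
Excess = 79 − 75 = 4.

The nearest-neighbour route is 4 blocks longer than optimal.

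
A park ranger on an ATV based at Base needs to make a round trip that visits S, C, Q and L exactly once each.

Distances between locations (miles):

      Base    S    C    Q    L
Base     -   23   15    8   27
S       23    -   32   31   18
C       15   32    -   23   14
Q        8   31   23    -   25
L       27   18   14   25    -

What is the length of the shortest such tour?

86 miles — the shortest possible round trip.

There are 12 distinct closed tours to check (reversals are equivalent).
Base → S → C → Q → L → Base: 23+32+23+25+27 = 130
Base → S → C → L → Q → Base: 23+32+14+25+8 = 102
Base → S → Q → C → L → Base: 23+31+23+14+27 = 118
Base → S → Q → L → C → Base: 23+31+25+14+15 = 108
Base → S → L → C → Q → Base: 23+18+14+23+8 = 86
Base → S → L → Q → C → Base: 23+18+25+23+15 = 104
Base → C → S → Q → L → Base: 15+32+31+25+27 = 130
Base → C → S → L → Q → Base: 15+32+18+25+8 = 98
Base → C → Q → S → L → Base: 15+23+31+18+27 = 114
Base → C → L → S → Q → Base: 15+14+18+31+8 = 86
Base → Q → S → C → L → Base: 8+31+32+14+27 = 112
Base → Q → C → S → L → Base: 8+23+32+18+27 = 108
The minimum is 86.
One optimal route: Base → S → L → C → Q → Base (or its reverse).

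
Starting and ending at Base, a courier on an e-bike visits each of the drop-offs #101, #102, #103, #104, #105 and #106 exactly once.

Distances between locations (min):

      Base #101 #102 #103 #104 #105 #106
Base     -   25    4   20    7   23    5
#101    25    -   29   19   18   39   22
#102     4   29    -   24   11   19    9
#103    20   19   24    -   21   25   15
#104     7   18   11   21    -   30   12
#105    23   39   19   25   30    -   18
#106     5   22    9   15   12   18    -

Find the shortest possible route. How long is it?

Minimum total distance: 100 min.

With 6 stops there are 6!/2 = 360 distinct round trips (a route and its reverse cost the same).
Base → #101 → #102 → #103 → #104 → #105 → #106 → Base: 25+29+24+21+30+18+5 = 152
Base → #101 → #102 → #103 → #104 → #106 → #105 → Base: 25+29+24+21+12+18+23 = 152
Base → #101 → #102 → #103 → #105 → #104 → #106 → Base: 25+29+24+25+30+12+5 = 150
Base → #101 → #102 → #103 → #105 → #106 → #104 → Base: 25+29+24+25+18+12+7 = 140
Base → #101 → #102 → #103 → #106 → #104 → #105 → Base: 25+29+24+15+12+30+23 = 158
Base → #101 → #102 → #103 → #106 → #105 → #104 → Base: 25+29+24+15+18+30+7 = 148
Base → #101 → #102 → #104 → #103 → #105 → #106 → Base: 25+29+11+21+25+18+5 = 134
Base → #101 → #102 → #104 → #103 → #106 → #105 → Base: 25+29+11+21+15+18+23 = 142
… (352 more)
Base → #102 → #104 → #101 → #103 → #105 → #106 → Base: 4+11+18+19+25+18+5 = 100  ← best
The minimum is 100.
One optimal route: Base → #102 → #104 → #101 → #103 → #105 → #106 → Base (or its reverse).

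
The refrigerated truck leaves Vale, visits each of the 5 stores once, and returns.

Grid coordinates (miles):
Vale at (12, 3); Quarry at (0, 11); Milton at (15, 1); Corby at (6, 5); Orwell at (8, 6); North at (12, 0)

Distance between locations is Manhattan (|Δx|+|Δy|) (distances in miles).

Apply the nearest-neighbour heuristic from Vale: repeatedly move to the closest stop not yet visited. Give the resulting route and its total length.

At Vale the remaining stops are North 3, Milton 5, Orwell 7, Corby 8, Quarry 20; go to North.
At North the remaining stops are Milton 4, Orwell 10, Corby 11, Quarry 23; go to Milton.
At Milton the remaining stops are Orwell 12, Corby 13, Quarry 25; go to Orwell.
At Orwell the remaining stops are Corby 3, Quarry 13; go to Corby.
At Corby the remaining stops are Quarry 12; go to Quarry.
Return Quarry→Vale: 20.
Total = 3 + 4 + 12 + 3 + 12 + 20 = 54.

Nearest-neighbour total = 54 miles; route Vale → North → Milton → Orwell → Corby → Quarry → Vale.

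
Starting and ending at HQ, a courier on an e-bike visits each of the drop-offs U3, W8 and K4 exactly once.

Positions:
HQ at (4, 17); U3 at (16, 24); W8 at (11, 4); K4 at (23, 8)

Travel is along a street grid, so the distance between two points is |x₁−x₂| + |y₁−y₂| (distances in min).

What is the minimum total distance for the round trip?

Shortest round trip = 78 min.

There are 3 distinct closed tours to check (reversals are equivalent).
HQ-U3-W8-K4-HQ: 19+25+16+28 = 88
HQ-U3-K4-W8-HQ: 19+23+16+20 = 78
HQ-W8-U3-K4-HQ: 20+25+23+28 = 96
The minimum is 78.
One optimal route: HQ → U3 → K4 → W8 → HQ (or its reverse).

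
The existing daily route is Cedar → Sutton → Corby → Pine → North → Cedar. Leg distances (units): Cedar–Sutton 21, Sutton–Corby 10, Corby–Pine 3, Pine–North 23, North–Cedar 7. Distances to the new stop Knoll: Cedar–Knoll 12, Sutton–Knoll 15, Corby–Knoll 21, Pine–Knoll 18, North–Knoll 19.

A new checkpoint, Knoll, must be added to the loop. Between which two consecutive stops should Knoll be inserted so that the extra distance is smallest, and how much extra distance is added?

Insertion cost between consecutive stops i–j is d(i,Knoll) + d(Knoll,j) − d(i,j):
  between Cedar and Sutton: 12 + 15 − 21 = 6
  between Sutton and Corby: 15 + 21 − 10 = 26
  between Corby and Pine: 21 + 18 − 3 = 36
  between Pine and North: 18 + 19 − 23 = 14
  between North and Cedar: 19 + 12 − 7 = 24
Cheapest insertion is between Cedar and Sutton, adding 6.
New total = 64 + 6 = 70.

Adding 6 by placing Knoll on the Cedar–Sutton leg.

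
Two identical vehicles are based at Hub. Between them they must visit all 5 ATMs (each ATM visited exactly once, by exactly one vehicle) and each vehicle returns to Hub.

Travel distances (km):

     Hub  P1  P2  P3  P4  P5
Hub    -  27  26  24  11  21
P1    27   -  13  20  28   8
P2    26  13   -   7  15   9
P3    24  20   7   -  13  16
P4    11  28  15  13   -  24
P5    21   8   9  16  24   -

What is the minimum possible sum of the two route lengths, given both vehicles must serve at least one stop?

Minimum combined distance: 95 km.

Check every non-empty split of the stops between the two vehicles; for each half take its own optimal tour:
  {P1} + {P2, P3, P4, P5}: 54 + 61 = 115
  {P2} + {P1, P3, P4, P5}: 52 + 73 = 125
  {P1, P2} + {P3, P4, P5}: 66 + 61 = 127
  {P3} + {P1, P2, P4, P5}: 48 + 68 = 116
  {P1, P3} + {P2, P4, P5}: 71 + 56 = 127
  {P2, P3} + {P1, P4, P5}: 57 + 68 = 125
  … (15 splits in total)
  {P4} + {P1, P2, P3, P5}: 22 + 73 = 95  ← best
Best: vehicle 1 Hub → P4 → Hub = 22; vehicle 2 Hub → P3 → P2 → P1 → P5 → Hub = 73; combined 95.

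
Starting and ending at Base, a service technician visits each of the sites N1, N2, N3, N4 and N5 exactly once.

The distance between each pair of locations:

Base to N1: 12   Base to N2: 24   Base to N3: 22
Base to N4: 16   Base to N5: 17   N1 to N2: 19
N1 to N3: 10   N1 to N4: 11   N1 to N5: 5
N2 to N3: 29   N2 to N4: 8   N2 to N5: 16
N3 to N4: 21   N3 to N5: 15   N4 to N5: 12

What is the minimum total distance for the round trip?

Base → N1 → N2 → N3 → N4 → N5 → Base: 12+19+29+21+12+17 = 110
Base → N1 → N2 → N3 → N5 → N4 → Base: 12+19+29+15+12+16 = 103
Base → N1 → N2 → N4 → N3 → N5 → Base: 12+19+8+21+15+17 = 92
Base → N1 → N2 → N4 → N5 → N3 → Base: 12+19+8+12+15+22 = 88
Base → N1 → N2 → N5 → N3 → N4 → Base: 12+19+16+15+21+16 = 99
Base → N1 → N2 → N5 → N4 → N3 → Base: 12+19+16+12+21+22 = 102
Base → N1 → N3 → N2 → N4 → N5 → Base: 12+10+29+8+12+17 = 88
Base → N1 → N3 → N2 → N5 → N4 → Base: 12+10+29+16+12+16 = 95
Base → N1 → N3 → N4 → N2 → N5 → Base: 12+10+21+8+16+17 = 84
Base → N1 → N3 → N4 → N5 → N2 → Base: 12+10+21+12+16+24 = 95
Base → N1 → N3 → N5 → N2 → N4 → Base: 12+10+15+16+8+16 = 77
Base → N1 → N3 → N5 → N4 → N2 → Base: 12+10+15+12+8+24 = 81
Base → N1 → N4 → N2 → N3 → N5 → Base: 12+11+8+29+15+17 = 92
Base → N1 → N4 → N2 → N5 → N3 → Base: 12+11+8+16+15+22 = 84
… (46 more)
The minimum is 77.
One optimal route: Base → N1 → N3 → N5 → N2 → N4 → Base (or its reverse).

Shortest round trip = 77.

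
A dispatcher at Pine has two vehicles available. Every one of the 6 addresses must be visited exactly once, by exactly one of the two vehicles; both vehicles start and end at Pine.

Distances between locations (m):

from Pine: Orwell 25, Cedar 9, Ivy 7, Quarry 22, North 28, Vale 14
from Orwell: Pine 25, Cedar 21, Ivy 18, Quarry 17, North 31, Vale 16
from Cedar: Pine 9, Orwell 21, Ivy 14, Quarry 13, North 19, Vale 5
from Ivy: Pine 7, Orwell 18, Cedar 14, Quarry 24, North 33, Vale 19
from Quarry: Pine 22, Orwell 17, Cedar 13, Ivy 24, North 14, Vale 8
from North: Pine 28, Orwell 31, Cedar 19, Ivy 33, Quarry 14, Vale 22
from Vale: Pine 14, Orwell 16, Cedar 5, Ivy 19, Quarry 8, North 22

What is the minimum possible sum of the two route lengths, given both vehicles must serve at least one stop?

103 m — the smallest possible combined total.

Try each way of splitting the stops between the two vehicles (each non-empty) and, for each split, find the best tour for each vehicle:
  {Orwell} + {Cedar, Ivy, Quarry, North, Vale}: 50 + 76 = 126
  {Cedar} + {Orwell, Ivy, Quarry, North, Vale}: 18 + 91 = 109
  {Orwell, Cedar} + {Ivy, Quarry, North, Vale}: 55 + 76 = 131
  {Ivy} + {Orwell, Cedar, Quarry, North, Vale}: 14 + 89 = 103
  {Orwell, Ivy} + {Cedar, Quarry, North, Vale}: 50 + 64 = 114
  {Cedar, Ivy} + {Orwell, Quarry, North, Vale}: 30 + 89 = 119
  … (31 splits in total)
Best: vehicle 1 Pine → Ivy → Pine = 14; vehicle 2 Pine → Cedar → North → Quarry → Orwell → Vale → Pine = 89; combined 103.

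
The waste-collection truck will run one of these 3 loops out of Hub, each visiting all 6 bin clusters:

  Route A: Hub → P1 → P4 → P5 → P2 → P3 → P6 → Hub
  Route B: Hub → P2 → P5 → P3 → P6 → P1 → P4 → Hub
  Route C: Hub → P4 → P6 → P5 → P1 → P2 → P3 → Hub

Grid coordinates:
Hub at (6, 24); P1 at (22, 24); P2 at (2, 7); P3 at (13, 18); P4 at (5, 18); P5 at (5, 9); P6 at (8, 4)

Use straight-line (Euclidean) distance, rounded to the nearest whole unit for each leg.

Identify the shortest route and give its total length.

96 — Route B is the shortest.

Route A: 16 + 18 + 9 + 4 + 16 + 15 + 20 = 98
Route B: 17 + 4 + 12 + 15 + 24 + 18 + 6 = 96
Route C: 6 + 14 + 6 + 23 + 26 + 16 + 9 = 100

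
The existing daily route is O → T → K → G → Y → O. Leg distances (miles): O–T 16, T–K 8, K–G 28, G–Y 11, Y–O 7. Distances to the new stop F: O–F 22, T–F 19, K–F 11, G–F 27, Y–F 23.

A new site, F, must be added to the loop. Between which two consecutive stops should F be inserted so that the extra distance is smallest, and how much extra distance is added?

+10 miles — insert F between K and G.

Insertion cost between consecutive stops i–j is d(i,F) + d(F,j) − d(i,j):
  between O and T: 22 + 19 − 16 = 25
  between T and K: 19 + 11 − 8 = 22
  between K and G: 11 + 27 − 28 = 10
  between G and Y: 27 + 23 − 11 = 39
  between Y and O: 23 + 22 − 7 = 38
Cheapest insertion is between K and G, adding 10.
New total = 70 + 10 = 80.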